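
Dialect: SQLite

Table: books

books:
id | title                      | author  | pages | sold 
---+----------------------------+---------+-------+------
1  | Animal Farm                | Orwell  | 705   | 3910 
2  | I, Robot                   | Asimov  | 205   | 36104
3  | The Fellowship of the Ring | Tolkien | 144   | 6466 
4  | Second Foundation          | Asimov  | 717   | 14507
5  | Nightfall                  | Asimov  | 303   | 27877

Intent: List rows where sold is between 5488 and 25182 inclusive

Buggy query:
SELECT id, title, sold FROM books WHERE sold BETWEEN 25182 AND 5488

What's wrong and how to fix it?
Bug: The bounds are reversed; BETWEEN a AND b requires a <= b to match anything

Fix: Swap the bounds so the smaller value comes first

Corrected query:
SELECT id, title, sold FROM books WHERE sold BETWEEN 5488 AND 25182

Result:
id | title                      | sold 
---+----------------------------+------
3  | The Fellowship of the Ring | 6466 
4  | Second Foundation          | 14507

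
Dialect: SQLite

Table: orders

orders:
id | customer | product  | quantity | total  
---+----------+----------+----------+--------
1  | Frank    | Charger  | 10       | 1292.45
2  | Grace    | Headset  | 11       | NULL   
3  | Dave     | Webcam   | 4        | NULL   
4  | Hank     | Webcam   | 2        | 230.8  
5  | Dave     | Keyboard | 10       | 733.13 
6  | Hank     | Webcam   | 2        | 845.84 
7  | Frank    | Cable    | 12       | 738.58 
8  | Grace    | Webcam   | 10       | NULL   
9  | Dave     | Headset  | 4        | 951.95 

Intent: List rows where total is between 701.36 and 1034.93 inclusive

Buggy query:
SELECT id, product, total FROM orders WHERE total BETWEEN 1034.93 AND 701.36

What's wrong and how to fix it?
Bug: BETWEEN expects the lower bound first; with 1034.93 AND 701.36 the range is empty

Fix: Swap the bounds so the smaller value comes first

Corrected query:
SELECT id, product, total FROM orders WHERE total BETWEEN 701.36 AND 1034.93

Result:
id | product  | total 
---+----------+-------
5  | Keyboard | 733.13
6  | Webcam   | 845.84
7  | Cable    | 738.58
9  | Headset  | 951.95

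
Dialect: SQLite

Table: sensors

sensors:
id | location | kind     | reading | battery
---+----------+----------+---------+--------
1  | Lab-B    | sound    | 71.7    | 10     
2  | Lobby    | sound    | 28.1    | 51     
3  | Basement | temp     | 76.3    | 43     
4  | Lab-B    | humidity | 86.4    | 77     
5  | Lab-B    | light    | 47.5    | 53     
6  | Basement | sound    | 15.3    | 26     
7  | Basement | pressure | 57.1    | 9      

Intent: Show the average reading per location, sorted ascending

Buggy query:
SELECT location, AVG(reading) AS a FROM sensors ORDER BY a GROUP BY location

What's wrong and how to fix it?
Bug: GROUP BY must precede ORDER BY

Fix: Reorder: SELECT … FROM … GROUP BY … ORDER BY …

Corrected query:
SELECT location, AVG(reading) AS a FROM sensors GROUP BY location ORDER BY a

Result:
location | a        
---------+----------
Lobby    | 28.1     
Basement | 49.566667
Lab-B    | 68.533333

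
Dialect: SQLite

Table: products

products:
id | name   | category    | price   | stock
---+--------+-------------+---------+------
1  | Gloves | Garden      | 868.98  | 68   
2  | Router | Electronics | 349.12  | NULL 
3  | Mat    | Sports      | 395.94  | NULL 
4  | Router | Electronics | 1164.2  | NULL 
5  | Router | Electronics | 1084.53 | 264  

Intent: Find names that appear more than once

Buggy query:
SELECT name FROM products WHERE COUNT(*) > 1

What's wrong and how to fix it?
Bug: COUNT(*) is an aggregate and cannot be used in WHERE

Fix: GROUP BY name, then filter groups with HAVING COUNT(*) > 1

Corrected query:
SELECT name FROM products GROUP BY name HAVING COUNT(*) > 1

Result:
name  
------
Router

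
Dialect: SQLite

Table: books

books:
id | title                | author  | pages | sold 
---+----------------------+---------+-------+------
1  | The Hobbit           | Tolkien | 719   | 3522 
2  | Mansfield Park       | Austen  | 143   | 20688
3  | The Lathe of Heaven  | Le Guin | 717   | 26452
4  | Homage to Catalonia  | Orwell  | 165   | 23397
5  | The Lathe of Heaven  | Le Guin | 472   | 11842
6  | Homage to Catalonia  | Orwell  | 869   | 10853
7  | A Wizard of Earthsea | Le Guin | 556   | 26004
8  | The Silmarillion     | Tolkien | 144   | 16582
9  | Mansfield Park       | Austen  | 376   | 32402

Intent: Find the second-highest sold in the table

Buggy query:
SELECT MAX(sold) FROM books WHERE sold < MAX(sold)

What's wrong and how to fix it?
Bug: The inner MAX is an aggregate inside WHERE, which is not allowed

Fix: Compute the overall MAX in a subquery, then take MAX of rows below it

Corrected query:
SELECT MAX(sold) FROM books WHERE sold < (SELECT MAX(sold) FROM books)

Result:
MAX(sold)
---------
26452    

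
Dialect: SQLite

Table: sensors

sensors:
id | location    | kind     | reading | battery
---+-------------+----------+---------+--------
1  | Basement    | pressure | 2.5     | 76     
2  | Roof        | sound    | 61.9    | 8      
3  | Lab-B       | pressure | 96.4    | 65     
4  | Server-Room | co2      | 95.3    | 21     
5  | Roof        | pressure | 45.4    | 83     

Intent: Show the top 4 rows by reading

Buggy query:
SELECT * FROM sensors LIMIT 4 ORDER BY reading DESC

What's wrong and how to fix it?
Bug: LIMIT must come after ORDER BY

Fix: Sort with ORDER BY, then apply LIMIT

Corrected query:
SELECT * FROM sensors ORDER BY reading DESC LIMIT 4

Result:
id | location    | kind     | reading | battery
---+-------------+----------+---------+--------
3  | Lab-B       | pressure | 96.4    | 65     
4  | Server-Room | co2      | 95.3    | 21     
2  | Roof        | sound    | 61.9    | 8      
5  | Roof        | pressure | 45.4    | 83     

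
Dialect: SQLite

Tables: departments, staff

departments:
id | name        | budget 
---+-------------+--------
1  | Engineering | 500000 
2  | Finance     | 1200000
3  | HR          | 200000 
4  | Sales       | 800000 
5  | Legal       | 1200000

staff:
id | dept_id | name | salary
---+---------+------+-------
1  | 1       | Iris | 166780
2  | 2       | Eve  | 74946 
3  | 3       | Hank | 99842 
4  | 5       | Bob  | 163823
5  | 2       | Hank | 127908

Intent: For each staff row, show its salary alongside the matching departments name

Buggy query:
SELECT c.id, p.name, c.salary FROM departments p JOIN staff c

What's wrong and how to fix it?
Bug: Missing join condition: each staff row is matched to all departments rows instead of just its own

Fix: Add ON c.dept_id = p.id to the JOIN

Corrected query:
SELECT c.id, p.name, c.salary FROM departments p JOIN staff c ON c.dept_id = p.id

Result:
id | name        | salary
---+-------------+-------
1  | Engineering | 166780
2  | Finance     | 74946 
3  | HR          | 99842 
4  | Legal       | 163823
5  | Finance     | 127908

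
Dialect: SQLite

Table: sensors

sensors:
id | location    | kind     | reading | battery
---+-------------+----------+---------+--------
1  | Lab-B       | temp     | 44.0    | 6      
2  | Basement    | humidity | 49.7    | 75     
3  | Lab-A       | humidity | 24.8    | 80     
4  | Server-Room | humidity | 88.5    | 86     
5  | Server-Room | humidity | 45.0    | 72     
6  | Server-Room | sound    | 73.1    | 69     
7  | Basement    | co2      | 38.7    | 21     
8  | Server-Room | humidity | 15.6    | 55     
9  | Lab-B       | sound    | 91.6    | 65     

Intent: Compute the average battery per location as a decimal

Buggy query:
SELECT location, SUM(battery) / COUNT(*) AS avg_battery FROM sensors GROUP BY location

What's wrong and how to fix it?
Bug: Both operands are integers, so '/' performs integer division and truncates

Fix: Multiply by 1.0 (or CAST to REAL) to force floating-point division

Corrected query:
SELECT location, SUM(battery) * 1.0 / COUNT(*) AS avg_battery FROM sensors GROUP BY location

Result:
location    | avg_battery
------------+------------
Basement    | 48         
Lab-A       | 80         
Lab-B       | 35.5       
Server-Room | 70.5       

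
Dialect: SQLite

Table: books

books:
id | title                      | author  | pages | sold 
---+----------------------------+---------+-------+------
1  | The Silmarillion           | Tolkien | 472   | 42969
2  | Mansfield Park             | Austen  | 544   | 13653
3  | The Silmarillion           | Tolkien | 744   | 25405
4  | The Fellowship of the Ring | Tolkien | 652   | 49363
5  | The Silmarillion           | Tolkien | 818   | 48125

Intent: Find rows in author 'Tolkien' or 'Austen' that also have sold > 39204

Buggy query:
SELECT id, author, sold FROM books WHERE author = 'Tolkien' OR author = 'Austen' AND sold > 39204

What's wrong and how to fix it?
Bug: Without parentheses, AND is evaluated before OR, so the sold filter only applies to the 'Austen' branch

Fix: Add parentheses around the OR so the AND applies to both alternatives

Corrected query:
SELECT id, author, sold FROM books WHERE (author = 'Tolkien' OR author = 'Austen') AND sold > 39204

Result:
id | author  | sold 
---+---------+------
1  | Tolkien | 42969
4  | Tolkien | 49363
5  | Tolkien | 48125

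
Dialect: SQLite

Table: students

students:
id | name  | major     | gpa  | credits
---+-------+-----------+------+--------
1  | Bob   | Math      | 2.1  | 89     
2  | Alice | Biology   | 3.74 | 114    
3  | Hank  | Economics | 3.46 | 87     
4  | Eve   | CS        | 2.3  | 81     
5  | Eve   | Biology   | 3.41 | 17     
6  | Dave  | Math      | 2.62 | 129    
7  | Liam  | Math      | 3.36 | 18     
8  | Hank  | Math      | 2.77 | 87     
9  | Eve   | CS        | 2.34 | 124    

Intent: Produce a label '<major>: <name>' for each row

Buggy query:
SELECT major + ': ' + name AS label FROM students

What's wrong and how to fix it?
Bug: '+' is numeric addition; on text columns SQLite converts them to 0 instead of concatenating

Fix: Use the || operator for string concatenation

Corrected query:
SELECT major || ': ' || name AS label FROM students

Result:
label          
---------------
Math: Bob      
Biology: Alice 
Economics: Hank
CS: Eve        
Biology: Eve   
Math: Dave     
Math: Liam     
Math: Hank     
CS: Eve        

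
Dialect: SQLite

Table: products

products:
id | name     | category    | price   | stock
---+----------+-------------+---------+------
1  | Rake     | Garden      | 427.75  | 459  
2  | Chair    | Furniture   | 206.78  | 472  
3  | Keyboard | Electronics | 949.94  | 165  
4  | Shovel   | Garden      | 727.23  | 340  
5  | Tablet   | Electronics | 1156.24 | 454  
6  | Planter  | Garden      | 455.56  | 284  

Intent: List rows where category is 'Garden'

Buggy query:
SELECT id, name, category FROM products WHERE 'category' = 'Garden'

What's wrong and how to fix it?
Bug: 'category' in single quotes is a string literal, not the column; the comparison is literal-vs-literal and never true

Fix: Reference the column as category without single quotes

Corrected query:
SELECT id, name, category FROM products WHERE category = 'Garden'

Result:
id | name    | category
---+---------+---------
1  | Rake    | Garden  
4  | Shovel  | Garden  
6  | Planter | Garden  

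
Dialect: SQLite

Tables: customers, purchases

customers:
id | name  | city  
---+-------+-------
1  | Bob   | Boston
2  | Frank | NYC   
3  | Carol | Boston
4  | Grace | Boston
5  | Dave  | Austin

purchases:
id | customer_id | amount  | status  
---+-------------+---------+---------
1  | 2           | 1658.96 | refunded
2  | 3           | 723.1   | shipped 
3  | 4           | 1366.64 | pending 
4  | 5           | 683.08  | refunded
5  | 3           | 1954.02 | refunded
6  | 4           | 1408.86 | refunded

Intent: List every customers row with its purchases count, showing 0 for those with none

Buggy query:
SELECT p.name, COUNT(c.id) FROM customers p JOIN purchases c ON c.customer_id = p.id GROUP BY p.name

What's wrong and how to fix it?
Bug: An inner join excludes parents with zero children

Fix: Switch to LEFT JOIN to retain unmatched parent rows

Corrected query:
SELECT p.name, COUNT(c.id) FROM customers p LEFT JOIN purchases c ON c.customer_id = p.id GROUP BY p.name

Result:
name  | COUNT(c.id)
------+------------
Bob   | 0          
Carol | 2          
Dave  | 1          
Frank | 1          
Grace | 2          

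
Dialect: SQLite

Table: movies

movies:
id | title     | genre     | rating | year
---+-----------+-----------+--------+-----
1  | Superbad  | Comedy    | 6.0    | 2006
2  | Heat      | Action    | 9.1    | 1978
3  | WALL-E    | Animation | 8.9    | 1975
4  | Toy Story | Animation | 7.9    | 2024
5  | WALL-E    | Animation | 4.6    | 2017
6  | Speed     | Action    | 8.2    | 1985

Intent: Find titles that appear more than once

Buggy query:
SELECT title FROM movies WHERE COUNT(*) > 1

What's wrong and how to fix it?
Bug: COUNT(*) is an aggregate and cannot be used in WHERE

Fix: GROUP BY title, then filter groups with HAVING COUNT(*) > 1

Corrected query:
SELECT title FROM movies GROUP BY title HAVING COUNT(*) > 1

Result:
title 
------
WALL-E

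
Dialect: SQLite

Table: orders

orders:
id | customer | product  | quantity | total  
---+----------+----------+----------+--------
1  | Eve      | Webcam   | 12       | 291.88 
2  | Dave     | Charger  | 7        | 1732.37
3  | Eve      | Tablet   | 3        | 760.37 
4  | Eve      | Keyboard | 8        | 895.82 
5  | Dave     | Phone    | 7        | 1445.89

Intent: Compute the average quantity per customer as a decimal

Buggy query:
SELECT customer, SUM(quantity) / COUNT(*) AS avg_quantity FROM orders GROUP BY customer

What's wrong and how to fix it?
Bug: SUM(quantity) and COUNT(*) are both integers; the division truncates the fractional part

Fix: Multiply by 1.0 (or CAST to REAL) to force floating-point division

Corrected query:
SELECT customer, SUM(quantity) * 1.0 / COUNT(*) AS avg_quantity FROM orders GROUP BY customer

Result:
customer | avg_quantity
---------+-------------
Dave     | 7           
Eve      | 7.666667    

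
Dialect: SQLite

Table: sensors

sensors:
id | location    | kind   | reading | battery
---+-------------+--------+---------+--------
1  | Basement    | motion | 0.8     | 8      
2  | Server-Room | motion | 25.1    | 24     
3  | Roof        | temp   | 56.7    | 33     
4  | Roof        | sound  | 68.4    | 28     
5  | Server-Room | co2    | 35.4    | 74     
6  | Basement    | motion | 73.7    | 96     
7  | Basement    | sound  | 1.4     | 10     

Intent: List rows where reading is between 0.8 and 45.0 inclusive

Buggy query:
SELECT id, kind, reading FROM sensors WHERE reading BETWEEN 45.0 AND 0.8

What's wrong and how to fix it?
Bug: The bounds are reversed; BETWEEN a AND b requires a <= b to match anything

Fix: Write BETWEEN 0.8 AND 45.0

Corrected query:
SELECT id, kind, reading FROM sensors WHERE reading BETWEEN 0.8 AND 45.0

Result:
id | kind   | reading
---+--------+--------
1  | motion | 0.8    
2  | motion | 25.1   
5  | co2    | 35.4   
7  | sound  | 1.4    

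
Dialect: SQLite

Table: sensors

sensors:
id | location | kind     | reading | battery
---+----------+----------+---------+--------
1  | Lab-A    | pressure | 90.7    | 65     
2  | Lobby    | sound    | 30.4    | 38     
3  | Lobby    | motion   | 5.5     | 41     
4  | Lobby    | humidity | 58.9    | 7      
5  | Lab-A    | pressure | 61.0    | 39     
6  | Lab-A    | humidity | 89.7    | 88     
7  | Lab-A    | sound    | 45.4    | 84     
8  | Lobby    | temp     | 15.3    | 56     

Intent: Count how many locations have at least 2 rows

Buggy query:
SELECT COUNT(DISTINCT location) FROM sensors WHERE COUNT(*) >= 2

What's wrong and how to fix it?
Bug: WHERE filters individual rows, not groups, so a group-level COUNT is invalid there

Fix: Use a subquery that GROUPs and filters with HAVING, then count its rows

Corrected query:
SELECT COUNT(*) FROM (SELECT location FROM sensors GROUP BY location HAVING COUNT(*) >= 2)

Result:
COUNT(*)
--------
2       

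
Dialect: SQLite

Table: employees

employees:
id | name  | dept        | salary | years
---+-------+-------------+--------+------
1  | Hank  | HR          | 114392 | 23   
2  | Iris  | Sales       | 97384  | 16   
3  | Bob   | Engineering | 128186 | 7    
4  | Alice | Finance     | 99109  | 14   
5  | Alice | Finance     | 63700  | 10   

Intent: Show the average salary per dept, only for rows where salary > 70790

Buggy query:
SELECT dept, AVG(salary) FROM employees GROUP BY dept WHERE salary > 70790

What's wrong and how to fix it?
Bug: Row-level WHERE must come before GROUP BY in the clause order

Fix: Move the WHERE clause before GROUP BY

Corrected query:
SELECT dept, AVG(salary) FROM employees WHERE salary > 70790 GROUP BY dept

Result:
dept        | AVG(salary)
------------+------------
Engineering | 128186     
Finance     | 99109      
HR          | 114392     
Sales       | 97384      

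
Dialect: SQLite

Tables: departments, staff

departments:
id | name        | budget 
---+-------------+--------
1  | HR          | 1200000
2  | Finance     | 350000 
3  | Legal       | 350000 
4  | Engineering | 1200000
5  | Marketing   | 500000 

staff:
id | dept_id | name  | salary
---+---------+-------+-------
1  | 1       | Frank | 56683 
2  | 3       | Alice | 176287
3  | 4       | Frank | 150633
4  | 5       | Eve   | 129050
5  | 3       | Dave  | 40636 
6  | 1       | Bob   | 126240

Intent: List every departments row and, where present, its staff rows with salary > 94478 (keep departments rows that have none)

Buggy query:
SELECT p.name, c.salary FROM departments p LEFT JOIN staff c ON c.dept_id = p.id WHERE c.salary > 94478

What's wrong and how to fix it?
Bug: A WHERE condition on the right-hand table after LEFT JOIN drops unmatched parents

Fix: Put 'c.salary > 94478' in the JOIN's ON clause instead of WHERE

Corrected query:
SELECT p.name, c.salary FROM departments p LEFT JOIN staff c ON c.dept_id = p.id AND c.salary > 94478

Result:
name        | salary
------------+-------
HR          | 126240
Finance     | NULL  
Legal       | 176287
Engineering | 150633
Marketing   | 129050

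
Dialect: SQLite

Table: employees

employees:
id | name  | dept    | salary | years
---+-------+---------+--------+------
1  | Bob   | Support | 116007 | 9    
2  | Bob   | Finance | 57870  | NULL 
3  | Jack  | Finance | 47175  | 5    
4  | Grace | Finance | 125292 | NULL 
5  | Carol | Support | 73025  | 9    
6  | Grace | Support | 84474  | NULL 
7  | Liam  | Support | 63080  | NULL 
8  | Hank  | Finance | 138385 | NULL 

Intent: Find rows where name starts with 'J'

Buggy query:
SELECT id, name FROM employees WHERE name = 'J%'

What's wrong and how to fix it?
Bug: Wildcards only work with LIKE; '=' treats '%' as a literal character

Fix: Replace '=' with LIKE so 'J%' is treated as a pattern

Corrected query:
SELECT id, name FROM employees WHERE name LIKE 'J%'

Result:
id | name
---+-----
3  | Jack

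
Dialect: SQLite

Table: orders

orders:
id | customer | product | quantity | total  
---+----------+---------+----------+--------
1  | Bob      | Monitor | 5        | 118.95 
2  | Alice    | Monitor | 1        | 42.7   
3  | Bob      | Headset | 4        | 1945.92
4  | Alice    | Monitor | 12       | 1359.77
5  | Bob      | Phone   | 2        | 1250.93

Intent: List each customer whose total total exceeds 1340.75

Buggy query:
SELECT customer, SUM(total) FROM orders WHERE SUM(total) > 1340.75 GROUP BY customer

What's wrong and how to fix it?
Bug: WHERE runs before GROUP BY, so aggregates aren't available there

Fix: Move the aggregate condition to a HAVING clause

Corrected query:
SELECT customer, SUM(total) FROM orders GROUP BY customer HAVING SUM(total) > 1340.75

Result:
customer | SUM(total)
---------+-----------
Alice    | 1402.47   
Bob      | 3315.8    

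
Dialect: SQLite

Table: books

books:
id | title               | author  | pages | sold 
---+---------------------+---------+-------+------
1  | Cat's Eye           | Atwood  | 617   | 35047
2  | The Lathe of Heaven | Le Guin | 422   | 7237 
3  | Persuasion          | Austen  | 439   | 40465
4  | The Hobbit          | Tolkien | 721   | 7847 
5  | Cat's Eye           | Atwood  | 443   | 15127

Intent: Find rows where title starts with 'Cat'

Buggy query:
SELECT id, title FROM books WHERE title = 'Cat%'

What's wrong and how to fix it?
Bug: '=' compares the literal string including the % character; pattern matching needs LIKE

Fix: Use LIKE for wildcard pattern matching

Corrected query:
SELECT id, title FROM books WHERE title LIKE 'Cat%'

Result:
id | title    
---+----------
1  | Cat's Eye
5  | Cat's Eye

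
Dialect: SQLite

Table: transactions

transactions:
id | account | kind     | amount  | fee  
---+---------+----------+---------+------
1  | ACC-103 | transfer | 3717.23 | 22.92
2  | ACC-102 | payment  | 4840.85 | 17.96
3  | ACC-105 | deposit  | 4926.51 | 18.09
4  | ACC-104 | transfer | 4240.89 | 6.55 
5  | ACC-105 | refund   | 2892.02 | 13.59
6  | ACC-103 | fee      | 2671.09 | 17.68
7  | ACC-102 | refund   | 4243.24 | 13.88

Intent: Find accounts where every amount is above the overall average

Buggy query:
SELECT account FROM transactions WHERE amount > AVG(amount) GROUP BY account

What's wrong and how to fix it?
Bug: WHERE evaluates per row before aggregation, so AVG() is unavailable

Fix: Use a subquery for AVG and a HAVING MIN(...) filter so the condition holds for every row in the group

Corrected query:
SELECT account FROM transactions GROUP BY account HAVING MIN(amount) > (SELECT AVG(amount) FROM transactions)

Result:
account
-------
ACC-102
ACC-104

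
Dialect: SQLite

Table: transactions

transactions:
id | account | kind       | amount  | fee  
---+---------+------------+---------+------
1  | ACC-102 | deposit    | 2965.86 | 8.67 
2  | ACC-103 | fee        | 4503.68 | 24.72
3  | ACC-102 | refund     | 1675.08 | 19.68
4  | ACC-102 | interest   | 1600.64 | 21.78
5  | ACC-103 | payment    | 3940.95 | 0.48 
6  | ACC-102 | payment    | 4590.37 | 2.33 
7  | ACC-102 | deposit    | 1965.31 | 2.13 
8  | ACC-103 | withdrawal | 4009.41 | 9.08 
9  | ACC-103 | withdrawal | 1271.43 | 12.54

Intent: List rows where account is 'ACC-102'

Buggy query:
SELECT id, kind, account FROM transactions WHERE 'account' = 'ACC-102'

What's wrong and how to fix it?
Bug: 'account' in single quotes is a string literal, not the column; the comparison is literal-vs-literal and never true

Fix: Reference the column as account without single quotes

Corrected query:
SELECT id, kind, account FROM transactions WHERE account = 'ACC-102'

Result:
id | kind     | account
---+----------+--------
1  | deposit  | ACC-102
3  | refund   | ACC-102
4  | interest | ACC-102
6  | payment  | ACC-102
7  | deposit  | ACC-102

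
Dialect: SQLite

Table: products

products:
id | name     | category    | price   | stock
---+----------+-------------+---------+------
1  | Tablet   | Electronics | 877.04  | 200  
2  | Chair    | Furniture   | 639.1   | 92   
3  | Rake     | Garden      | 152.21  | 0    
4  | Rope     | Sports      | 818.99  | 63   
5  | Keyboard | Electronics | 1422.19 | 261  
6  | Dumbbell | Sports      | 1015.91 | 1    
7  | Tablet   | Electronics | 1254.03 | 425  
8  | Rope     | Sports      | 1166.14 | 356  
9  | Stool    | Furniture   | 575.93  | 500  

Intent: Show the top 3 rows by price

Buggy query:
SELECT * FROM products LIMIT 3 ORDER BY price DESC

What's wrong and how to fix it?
Bug: ORDER BY cannot follow LIMIT; LIMIT is the final clause

Fix: Sort with ORDER BY, then apply LIMIT

Corrected query:
SELECT * FROM products ORDER BY price DESC LIMIT 3

Result:
id | name     | category    | price   | stock
---+----------+-------------+---------+------
5  | Keyboard | Electronics | 1422.19 | 261  
7  | Tablet   | Electronics | 1254.03 | 425  
8  | Rope     | Sports      | 1166.14 | 356  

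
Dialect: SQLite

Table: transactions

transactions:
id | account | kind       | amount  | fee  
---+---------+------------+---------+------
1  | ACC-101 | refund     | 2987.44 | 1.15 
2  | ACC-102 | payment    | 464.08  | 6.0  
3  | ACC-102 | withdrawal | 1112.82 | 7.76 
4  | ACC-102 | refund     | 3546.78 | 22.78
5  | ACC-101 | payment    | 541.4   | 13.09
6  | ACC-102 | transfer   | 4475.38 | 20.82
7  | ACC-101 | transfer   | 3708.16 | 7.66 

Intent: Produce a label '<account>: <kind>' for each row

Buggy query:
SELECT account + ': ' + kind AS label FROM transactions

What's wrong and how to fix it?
Bug: SQLite uses || for string concatenation; + coerces text to numbers (yielding 0)

Fix: Use the || operator for string concatenation

Corrected query:
SELECT account || ': ' || kind AS label FROM transactions

Result:
label              
-------------------
ACC-101: refund    
ACC-102: payment   
ACC-102: withdrawal
ACC-102: refund    
ACC-101: payment   
ACC-102: transfer  
ACC-101: transfer  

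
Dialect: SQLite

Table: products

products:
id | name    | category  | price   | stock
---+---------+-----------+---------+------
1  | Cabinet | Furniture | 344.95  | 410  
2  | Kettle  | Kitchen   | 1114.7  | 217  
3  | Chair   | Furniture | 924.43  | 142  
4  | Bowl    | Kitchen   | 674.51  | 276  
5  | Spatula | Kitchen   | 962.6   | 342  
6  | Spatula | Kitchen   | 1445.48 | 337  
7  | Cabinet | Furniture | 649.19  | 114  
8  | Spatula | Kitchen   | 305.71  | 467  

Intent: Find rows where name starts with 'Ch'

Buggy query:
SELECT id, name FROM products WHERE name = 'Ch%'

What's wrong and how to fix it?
Bug: '=' compares the literal string including the % character; pattern matching needs LIKE

Fix: Replace '=' with LIKE so 'Ch%' is treated as a pattern

Corrected query:
SELECT id, name FROM products WHERE name LIKE 'Ch%'

Result:
id | name 
---+------
3  | Chair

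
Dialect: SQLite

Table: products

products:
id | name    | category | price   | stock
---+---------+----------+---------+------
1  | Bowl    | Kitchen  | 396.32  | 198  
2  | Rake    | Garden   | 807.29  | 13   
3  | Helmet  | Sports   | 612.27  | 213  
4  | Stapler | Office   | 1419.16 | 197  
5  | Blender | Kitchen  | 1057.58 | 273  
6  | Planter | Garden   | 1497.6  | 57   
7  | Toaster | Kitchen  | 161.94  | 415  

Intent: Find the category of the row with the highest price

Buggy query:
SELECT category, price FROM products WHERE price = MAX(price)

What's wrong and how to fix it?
Bug: WHERE is evaluated per row; an aggregate over the whole table isn't defined there

Fix: Wrap MAX in a scalar subquery so WHERE compares against a single value

Corrected query:
SELECT category, price FROM products WHERE price = (SELECT MAX(price) FROM products)

Result:
category | price 
---------+-------
Garden   | 1497.6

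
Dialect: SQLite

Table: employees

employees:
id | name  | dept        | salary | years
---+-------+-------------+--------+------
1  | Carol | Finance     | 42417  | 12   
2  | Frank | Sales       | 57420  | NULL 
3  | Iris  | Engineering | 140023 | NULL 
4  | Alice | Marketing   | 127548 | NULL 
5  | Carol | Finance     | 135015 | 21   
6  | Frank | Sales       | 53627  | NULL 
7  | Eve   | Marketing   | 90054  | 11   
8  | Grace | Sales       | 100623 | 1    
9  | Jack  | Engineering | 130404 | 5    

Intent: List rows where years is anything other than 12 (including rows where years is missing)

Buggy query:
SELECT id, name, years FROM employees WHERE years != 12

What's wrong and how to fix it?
Bug: 'years != 12' is unknown when years is NULL, so NULL rows are silently excluded

Fix: Add an explicit OR years IS NULL to include the missing-value rows

Corrected query:
SELECT id, name, years FROM employees WHERE years != 12 OR years IS NULL

Result:
id | name  | years
---+-------+------
2  | Frank | NULL 
3  | Iris  | NULL 
4  | Alice | NULL 
5  | Carol | 21   
6  | Frank | NULL 
7  | Eve   | 11   
8  | Grace | 1    
9  | Jack  | 5    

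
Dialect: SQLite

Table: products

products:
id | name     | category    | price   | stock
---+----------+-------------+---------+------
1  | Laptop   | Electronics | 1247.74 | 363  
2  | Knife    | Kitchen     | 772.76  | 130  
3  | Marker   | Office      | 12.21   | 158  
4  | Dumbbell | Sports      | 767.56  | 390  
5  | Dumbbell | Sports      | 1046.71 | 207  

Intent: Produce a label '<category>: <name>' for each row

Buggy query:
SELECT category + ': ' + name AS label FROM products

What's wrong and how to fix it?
Bug: SQLite uses || for string concatenation; + coerces text to numbers (yielding 0)

Fix: Use the || operator for string concatenation

Corrected query:
SELECT category || ': ' || name AS label FROM products

Result:
label              
-------------------
Electronics: Laptop
Kitchen: Knife     
Office: Marker     
Sports: Dumbbell   
Sports: Dumbbell   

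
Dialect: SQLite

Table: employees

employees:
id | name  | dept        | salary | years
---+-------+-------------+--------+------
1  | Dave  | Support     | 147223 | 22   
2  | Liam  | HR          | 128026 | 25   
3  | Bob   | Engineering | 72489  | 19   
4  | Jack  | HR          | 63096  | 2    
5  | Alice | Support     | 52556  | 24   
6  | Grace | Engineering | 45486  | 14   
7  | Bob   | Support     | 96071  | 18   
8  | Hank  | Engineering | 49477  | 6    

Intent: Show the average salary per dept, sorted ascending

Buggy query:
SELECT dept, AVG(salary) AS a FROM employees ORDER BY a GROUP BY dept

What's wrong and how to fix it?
Bug: GROUP BY must precede ORDER BY

Fix: Reorder: SELECT … FROM … GROUP BY … ORDER BY …

Corrected query:
SELECT dept, AVG(salary) AS a FROM employees GROUP BY dept ORDER BY a

Result:
dept        | a           
------------+-------------
Engineering | 55817.333333
HR          | 95561       
Support     | 98616.666667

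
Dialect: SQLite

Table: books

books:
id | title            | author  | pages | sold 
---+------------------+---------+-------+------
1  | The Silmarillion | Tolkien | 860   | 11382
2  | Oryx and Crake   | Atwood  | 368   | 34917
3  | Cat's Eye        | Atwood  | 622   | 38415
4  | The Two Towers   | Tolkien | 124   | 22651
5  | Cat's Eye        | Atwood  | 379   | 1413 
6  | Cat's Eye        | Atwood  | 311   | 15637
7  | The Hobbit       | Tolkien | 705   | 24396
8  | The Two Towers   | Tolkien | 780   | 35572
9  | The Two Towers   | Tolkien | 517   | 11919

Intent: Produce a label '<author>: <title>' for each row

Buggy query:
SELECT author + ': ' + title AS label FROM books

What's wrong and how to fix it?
Bug: '+' is numeric addition; on text columns SQLite converts them to 0 instead of concatenating

Fix: Replace + with || to concatenate text

Corrected query:
SELECT author || ': ' || title AS label FROM books

Result:
label                    
-------------------------
Tolkien: The Silmarillion
Atwood: Oryx and Crake   
Atwood: Cat's Eye        
Tolkien: The Two Towers  
Atwood: Cat's Eye        
Atwood: Cat's Eye        
Tolkien: The Hobbit      
Tolkien: The Two Towers  
Tolkien: The Two Towers  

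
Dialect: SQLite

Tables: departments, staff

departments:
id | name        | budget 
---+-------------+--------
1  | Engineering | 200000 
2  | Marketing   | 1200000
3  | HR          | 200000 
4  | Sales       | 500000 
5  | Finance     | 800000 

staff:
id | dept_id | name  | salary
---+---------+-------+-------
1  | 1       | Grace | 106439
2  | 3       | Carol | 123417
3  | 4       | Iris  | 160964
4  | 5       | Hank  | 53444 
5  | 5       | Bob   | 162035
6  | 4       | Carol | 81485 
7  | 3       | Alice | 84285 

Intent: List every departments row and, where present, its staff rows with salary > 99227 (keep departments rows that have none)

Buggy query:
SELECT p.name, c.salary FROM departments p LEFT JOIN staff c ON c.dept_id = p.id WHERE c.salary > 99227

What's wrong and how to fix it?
Bug: A WHERE condition on the right-hand table after LEFT JOIN drops unmatched parents

Fix: Put 'c.salary > 99227' in the JOIN's ON clause instead of WHERE

Corrected query:
SELECT p.name, c.salary FROM departments p LEFT JOIN staff c ON c.dept_id = p.id AND c.salary > 99227

Result:
name        | salary
------------+-------
Engineering | 106439
Marketing   | NULL  
HR          | 123417
Sales       | 160964
Finance     | 162035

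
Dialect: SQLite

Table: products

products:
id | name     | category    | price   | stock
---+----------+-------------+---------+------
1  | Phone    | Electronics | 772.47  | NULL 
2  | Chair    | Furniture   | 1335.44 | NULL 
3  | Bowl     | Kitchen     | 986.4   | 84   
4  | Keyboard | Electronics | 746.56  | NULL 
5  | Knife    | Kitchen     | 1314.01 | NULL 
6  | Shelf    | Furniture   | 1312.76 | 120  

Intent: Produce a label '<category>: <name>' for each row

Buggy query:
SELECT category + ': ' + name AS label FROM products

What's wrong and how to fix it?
Bug: '+' is numeric addition; on text columns SQLite converts them to 0 instead of concatenating

Fix: Use the || operator for string concatenation

Corrected query:
SELECT category || ': ' || name AS label FROM products

Result:
label                
---------------------
Electronics: Phone   
Furniture: Chair     
Kitchen: Bowl        
Electronics: Keyboard
Kitchen: Knife       
Furniture: Shelf     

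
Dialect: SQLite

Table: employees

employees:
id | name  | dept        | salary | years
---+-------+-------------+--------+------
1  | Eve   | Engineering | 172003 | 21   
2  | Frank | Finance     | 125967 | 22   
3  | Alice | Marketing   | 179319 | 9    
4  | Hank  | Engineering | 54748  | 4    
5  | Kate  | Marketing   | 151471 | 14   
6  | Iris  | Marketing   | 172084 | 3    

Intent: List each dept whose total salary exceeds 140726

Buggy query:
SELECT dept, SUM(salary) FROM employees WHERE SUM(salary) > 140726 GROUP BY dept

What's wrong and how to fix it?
Bug: Aggregate functions cannot appear in a WHERE clause

Fix: Move the aggregate condition to a HAVING clause

Corrected query:
SELECT dept, SUM(salary) FROM employees GROUP BY dept HAVING SUM(salary) > 140726

Result:
dept        | SUM(salary)
------------+------------
Engineering | 226751     
Marketing   | 502874     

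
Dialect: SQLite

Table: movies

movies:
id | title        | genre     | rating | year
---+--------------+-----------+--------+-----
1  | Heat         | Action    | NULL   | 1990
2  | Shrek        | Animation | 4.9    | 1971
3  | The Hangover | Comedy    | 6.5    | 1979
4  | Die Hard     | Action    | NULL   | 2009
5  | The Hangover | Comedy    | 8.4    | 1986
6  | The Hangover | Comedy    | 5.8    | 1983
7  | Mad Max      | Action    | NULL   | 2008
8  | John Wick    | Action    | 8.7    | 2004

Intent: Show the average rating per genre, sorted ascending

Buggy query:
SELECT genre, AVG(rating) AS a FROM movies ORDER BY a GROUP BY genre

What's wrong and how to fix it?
Bug: GROUP BY must precede ORDER BY

Fix: Reorder: SELECT … FROM … GROUP BY … ORDER BY …

Corrected query:
SELECT genre, AVG(rating) AS a FROM movies GROUP BY genre ORDER BY a

Result:
genre     | a  
----------+----
Animation | 4.9
Comedy    | 6.9
Action    | 8.7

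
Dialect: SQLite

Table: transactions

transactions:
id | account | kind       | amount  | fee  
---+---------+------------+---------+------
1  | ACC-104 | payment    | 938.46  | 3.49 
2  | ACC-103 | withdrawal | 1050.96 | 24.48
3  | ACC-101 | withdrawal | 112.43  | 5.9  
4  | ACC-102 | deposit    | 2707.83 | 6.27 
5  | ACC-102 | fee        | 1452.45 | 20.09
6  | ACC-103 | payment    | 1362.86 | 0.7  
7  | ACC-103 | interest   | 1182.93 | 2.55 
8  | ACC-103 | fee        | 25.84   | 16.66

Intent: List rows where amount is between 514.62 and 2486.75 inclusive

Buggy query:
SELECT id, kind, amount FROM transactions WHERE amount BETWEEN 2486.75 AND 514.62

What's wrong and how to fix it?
Bug: The bounds are reversed; BETWEEN a AND b requires a <= b to match anything

Fix: Write BETWEEN 514.62 AND 2486.75

Corrected query:
SELECT id, kind, amount FROM transactions WHERE amount BETWEEN 514.62 AND 2486.75

Result:
id | kind       | amount 
---+------------+--------
1  | payment    | 938.46 
2  | withdrawal | 1050.96
5  | fee        | 1452.45
6  | payment    | 1362.86
7  | interest   | 1182.93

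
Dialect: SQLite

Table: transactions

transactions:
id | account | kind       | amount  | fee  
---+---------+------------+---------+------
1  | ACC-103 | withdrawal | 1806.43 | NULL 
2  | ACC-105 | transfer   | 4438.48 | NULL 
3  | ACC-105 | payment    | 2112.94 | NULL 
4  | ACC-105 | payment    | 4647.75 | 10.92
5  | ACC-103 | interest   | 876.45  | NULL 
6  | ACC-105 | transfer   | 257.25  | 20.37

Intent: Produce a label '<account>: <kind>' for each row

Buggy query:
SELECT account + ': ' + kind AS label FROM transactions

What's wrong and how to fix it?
Bug: SQLite uses || for string concatenation; + coerces text to numbers (yielding 0)

Fix: Replace + with || to concatenate text

Corrected query:
SELECT account || ': ' || kind AS label FROM transactions

Result:
label              
-------------------
ACC-103: withdrawal
ACC-105: transfer  
ACC-105: payment   
ACC-105: payment   
ACC-103: interest  
ACC-105: transfer  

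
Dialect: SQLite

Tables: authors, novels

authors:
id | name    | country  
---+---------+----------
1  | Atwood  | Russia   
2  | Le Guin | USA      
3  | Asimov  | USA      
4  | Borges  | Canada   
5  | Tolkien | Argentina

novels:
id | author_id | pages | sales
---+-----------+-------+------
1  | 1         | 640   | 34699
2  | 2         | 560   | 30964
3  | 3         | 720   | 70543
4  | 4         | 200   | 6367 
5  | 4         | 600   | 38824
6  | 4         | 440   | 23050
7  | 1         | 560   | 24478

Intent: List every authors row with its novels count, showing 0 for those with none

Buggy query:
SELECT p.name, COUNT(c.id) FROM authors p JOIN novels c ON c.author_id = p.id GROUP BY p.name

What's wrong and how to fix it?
Bug: An inner join excludes parents with zero children

Fix: Switch to LEFT JOIN to retain unmatched parent rows

Corrected query:
SELECT p.name, COUNT(c.id) FROM authors p LEFT JOIN novels c ON c.author_id = p.id GROUP BY p.name

Result:
name    | COUNT(c.id)
--------+------------
Asimov  | 1          
Atwood  | 2          
Borges  | 3          
Le Guin | 1          
Tolkien | 0          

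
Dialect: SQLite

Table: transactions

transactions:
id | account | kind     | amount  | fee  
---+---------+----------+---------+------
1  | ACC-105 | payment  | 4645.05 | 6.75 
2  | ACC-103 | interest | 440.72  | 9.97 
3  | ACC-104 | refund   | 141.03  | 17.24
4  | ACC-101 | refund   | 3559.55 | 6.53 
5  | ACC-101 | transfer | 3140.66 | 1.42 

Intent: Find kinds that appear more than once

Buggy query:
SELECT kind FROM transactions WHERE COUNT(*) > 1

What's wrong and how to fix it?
Bug: COUNT(*) is an aggregate and cannot be used in WHERE

Fix: Group first, then use HAVING for the count condition

Corrected query:
SELECT kind FROM transactions GROUP BY kind HAVING COUNT(*) > 1

Result:
kind  
------
refund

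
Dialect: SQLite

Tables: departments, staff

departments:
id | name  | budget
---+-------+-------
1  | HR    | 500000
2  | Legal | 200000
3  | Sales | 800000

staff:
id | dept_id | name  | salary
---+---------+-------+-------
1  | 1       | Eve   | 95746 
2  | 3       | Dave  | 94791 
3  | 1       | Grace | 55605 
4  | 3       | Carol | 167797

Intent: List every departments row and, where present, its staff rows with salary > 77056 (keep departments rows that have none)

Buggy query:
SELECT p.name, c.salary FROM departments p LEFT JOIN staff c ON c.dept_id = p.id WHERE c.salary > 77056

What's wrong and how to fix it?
Bug: A WHERE condition on the right-hand table after LEFT JOIN drops unmatched parents

Fix: Move the right-table condition into the ON clause so unmatched parents are kept

Corrected query:
SELECT p.name, c.salary FROM departments p LEFT JOIN staff c ON c.dept_id = p.id AND c.salary > 77056

Result:
name  | salary
------+-------
HR    | 95746 
Legal | NULL  
Sales | 94791 
Sales | 167797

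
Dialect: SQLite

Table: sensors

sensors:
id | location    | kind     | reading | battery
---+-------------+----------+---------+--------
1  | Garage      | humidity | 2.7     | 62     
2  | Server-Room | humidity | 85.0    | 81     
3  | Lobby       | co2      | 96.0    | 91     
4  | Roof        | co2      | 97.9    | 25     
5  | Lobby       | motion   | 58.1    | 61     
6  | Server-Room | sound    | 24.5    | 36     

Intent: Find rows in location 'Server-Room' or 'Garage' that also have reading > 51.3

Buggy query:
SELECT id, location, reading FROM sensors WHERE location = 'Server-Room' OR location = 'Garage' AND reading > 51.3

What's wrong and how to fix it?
Bug: AND binds tighter than OR, so this parses as location = 'Server-Room' OR (location = 'Garage' AND reading > 51.3)

Fix: Group the OR with parentheses (or use IN), then AND the threshold

Corrected query:
SELECT id, location, reading FROM sensors WHERE (location = 'Server-Room' OR location = 'Garage') AND reading > 51.3

Result:
id | location    | reading
---+-------------+--------
2  | Server-Room | 85     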